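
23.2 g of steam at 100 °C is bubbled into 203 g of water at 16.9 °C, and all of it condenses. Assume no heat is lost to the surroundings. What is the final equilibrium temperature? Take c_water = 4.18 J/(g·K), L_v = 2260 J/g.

Let T be the final temperature. ΣQ_i = 0:
condense steam: −23.2×2260 = −52432
  condensate cools 100→T: 23.2×4.18×(T − 100) = 96.98(T − 100)
  water warms: 203×4.18×(T − 16.9) = 848.54(T − 16.9)
945.52 T = 52432 + 9697.6 + 14340 = 76470
T ≈ 80.88 °C — below 100 °C, confirming all the steam condensed.

T_f ≈ 80.9 °C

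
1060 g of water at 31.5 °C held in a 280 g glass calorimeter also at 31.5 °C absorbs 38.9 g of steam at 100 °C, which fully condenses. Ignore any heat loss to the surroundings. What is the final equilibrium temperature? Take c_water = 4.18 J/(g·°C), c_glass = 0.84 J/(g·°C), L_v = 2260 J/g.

T_f ≈ 52.0 °C

Heat gained plus heat lost sum to zero:
condense steam: −38.9×2260 = −87914; condensate cools 100→T: 38.9×4.18×(T − 100) = 162.6(T − 100); water warms: 1060×4.18×(T − 31.5) = 4430.8(T − 31.5); cup: 235.2(T − 31.5)
4828.6 T = 87914 + 16260 + 146979 = 251153
T ≈ 52.01 °C (< 100 °C, so full condensation is consistent).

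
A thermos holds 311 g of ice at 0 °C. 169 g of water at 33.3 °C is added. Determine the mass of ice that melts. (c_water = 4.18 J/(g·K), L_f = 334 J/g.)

Cooling the water to 0 °C releases 169×4.18×33.3 = 23524 J.
Fully melting the ice requires m_ice L_f = 311×334 = 103874 J.
23524 J < 103874 J, so only part of the ice melts and the system sits at 0 °C.
Mass melted = 23524/334 ≈ 70.43 g.

m_melted ≈ 70.4 g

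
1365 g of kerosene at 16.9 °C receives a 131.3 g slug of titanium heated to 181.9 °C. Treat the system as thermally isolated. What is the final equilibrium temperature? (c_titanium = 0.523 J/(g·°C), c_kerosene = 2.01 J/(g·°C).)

Setting the total heat transfer to zero:
131.3×0.523×(T − 181.9) + 1365×2.01×(T − 16.9) = 0
68.67(T − 181.9) + 2743.6(T − 16.9) = 0
(68.67 + 2743.6) T = 68.67×181.9 + 2743.6×16.9
T = 58859/2812.3 ≈ 20.93 °C

T_f ≈ 20.9 °C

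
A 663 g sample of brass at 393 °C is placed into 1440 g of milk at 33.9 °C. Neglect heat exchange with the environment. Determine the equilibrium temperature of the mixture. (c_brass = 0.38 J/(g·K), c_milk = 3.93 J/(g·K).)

T_f ≈ 49.2 °C

Net heat exchanged in the isolated system is zero:
663×0.38×(T − 393) + 1440×3.93×(T − 33.9) = 0
251.94(T − 393) + 5659.2(T − 33.9) = 0
5911.1 T = 290859
T ≈ 49.21 °C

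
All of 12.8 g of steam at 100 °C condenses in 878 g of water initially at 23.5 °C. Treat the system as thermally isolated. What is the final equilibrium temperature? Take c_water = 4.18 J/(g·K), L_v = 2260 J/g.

T_f ≈ 32.4 °C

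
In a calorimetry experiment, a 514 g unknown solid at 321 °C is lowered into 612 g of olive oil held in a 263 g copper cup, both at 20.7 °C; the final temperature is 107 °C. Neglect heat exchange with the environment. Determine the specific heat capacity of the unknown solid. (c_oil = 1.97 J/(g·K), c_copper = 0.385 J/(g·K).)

Heat gained plus heat lost sum to zero:
514·c·(107 − 321) + 612·1.97·(107 − 20.7) + 263·0.385·(107 − 20.7) = 0
-109996 c = -112785
c = -112785/-109996 ≈ 1.025 J/(g·K)

c ≈ 1.03 J/(g·K)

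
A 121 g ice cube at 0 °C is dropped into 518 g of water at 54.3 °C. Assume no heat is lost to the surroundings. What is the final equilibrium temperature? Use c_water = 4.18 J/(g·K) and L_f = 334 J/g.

Setting the total heat transfer to zero:
latent heat to melt: 121×334 = 40414; meltwater 0→T: 121×4.18×T = 505.78 T; water: 2165.2(T − 54.3)
2671 T = 117573 − 40414 = 77159
T ≈ 28.89 °C — above 0 °C, consistent with complete melting.

T_f ≈ 28.9 °C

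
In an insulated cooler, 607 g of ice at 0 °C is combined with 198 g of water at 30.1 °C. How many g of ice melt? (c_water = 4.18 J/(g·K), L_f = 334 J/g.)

Cooling the water to 0 °C releases 198×4.18×30.1 = 24912 J.
Fully melting the ice requires m_ice L_f = 607×334 = 202738 J.
That's not enough to melt it all — equilibrium is at 0 °C with ice remaining.
Mass melted = 24912/334 ≈ 74.59 g.

m_melted ≈ 74.6 g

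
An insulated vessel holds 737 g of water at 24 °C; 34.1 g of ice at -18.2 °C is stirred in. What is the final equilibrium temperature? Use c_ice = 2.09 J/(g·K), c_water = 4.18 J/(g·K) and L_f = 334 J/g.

Heat gained plus heat lost sum to zero:
warm ice to 0 °C: 34.1·2.09·(0 − (-18.2)) = 1297.1; fusion: m_ice L_f = 34.1·334 = 11389; meltwater 0→T: 34.1·4.18·T = 142.54 T; water cools: 737·4.18·(T − 24) = 3080.7(T − 24)
3223.2 T = 73936 − 12686 = 61249
T ≈ 19.00 °C. Since T > 0 °C, the all-ice-melts assumption holds.

T_f ≈ 19.0 °C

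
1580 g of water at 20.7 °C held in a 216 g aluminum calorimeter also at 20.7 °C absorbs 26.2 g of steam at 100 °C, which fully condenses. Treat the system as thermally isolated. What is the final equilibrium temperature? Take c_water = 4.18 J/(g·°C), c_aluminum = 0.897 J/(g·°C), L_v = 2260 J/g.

T_f ≈ 30.5 °C

Let T be the final temperature. ΣQ_i = 0:
latent heat released on condensation: 26.2×2260 = 59212
  condensed water 100 °C→T: 109.52(T − 100)
  original water: 6604.4(T − 20.7)
  cup: 193.75(T − 20.7)
6907.7 T = 59212 + 10952 + 140722 = 210885
T ≈ 30.53 °C — below 100 °C, confirming all the steam condensed.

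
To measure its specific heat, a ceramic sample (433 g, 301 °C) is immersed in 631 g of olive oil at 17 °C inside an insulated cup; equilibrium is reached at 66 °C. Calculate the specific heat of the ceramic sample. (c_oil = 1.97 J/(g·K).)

c ≈ 0.599 J/(g·K)

Heat lost by the ceramic sample = heat gained by the oil:
433×c×(301 − 66) = 631×1.97×(66 − 17)
101755 c = 60910  ⇒  c ≈ 0.5986 J/(g·K)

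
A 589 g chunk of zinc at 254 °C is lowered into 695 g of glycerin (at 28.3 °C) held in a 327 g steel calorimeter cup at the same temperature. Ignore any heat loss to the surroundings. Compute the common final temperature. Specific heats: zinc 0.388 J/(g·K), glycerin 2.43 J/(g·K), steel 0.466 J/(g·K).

T_f ≈ 53.2 °C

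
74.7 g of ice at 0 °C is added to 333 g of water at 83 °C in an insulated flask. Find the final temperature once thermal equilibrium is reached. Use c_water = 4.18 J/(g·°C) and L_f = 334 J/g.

Let T be the final temperature. ΣQ_i = 0:
fusion: m_ice L_f = 74.7×334 = 24950
  warm the meltwater: 312.25 T
  water cools: 333×4.18×(T − 83) = 1391.9(T − 83)
1704.2 T = 115531 − 24950 = 90581
T ≈ 53.15 °C (positive, so assuming full melt was valid).

T_f ≈ 53.2 °C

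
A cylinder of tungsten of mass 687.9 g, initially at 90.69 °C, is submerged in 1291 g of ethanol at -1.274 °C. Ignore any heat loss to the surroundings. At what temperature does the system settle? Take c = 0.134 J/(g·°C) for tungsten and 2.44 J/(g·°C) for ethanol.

Let T be the final temperature. ΣQ_i = 0:
687.9*0.134*(T − 90.69) + 1291*2.44*(T − (-1.274)) = 0
(92.18 + 3150) T = 92.18*90.69 + 3150*(-1.274)
T = 4346.5 / 3242.2 = 1.34 °C

T_f ≈ 1.3 °C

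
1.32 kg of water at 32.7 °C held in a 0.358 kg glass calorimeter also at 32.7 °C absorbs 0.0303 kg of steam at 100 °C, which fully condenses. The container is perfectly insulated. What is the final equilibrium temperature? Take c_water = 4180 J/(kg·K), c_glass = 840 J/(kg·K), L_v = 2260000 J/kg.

T_f ≈ 45.7 °C

Net heat exchanged in the isolated system is zero:
latent heat released on condensation: 0.0303·2260000 = 68478
  condensed water 100 °C→T: 126.65(T − 100)
  water warms: 1.32·4180·(T − 32.7) = 5517.6(T − 32.7)
  glass cup: 0.358·840·(T − 32.7) = 300.72(T − 32.7)
5945 T = 68478 + 12665 + 190259 = 271402
T ≈ 45.65 °C (< 100 °C, so full condensation is consistent).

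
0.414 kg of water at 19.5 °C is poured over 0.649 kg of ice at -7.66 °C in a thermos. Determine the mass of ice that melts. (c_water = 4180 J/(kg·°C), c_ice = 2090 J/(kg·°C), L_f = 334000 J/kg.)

Cooling the water to 0 °C releases 0.414×4180×19.5 = 33745 J.
Of that, 0.649×2090×7.66 = 10390 J goes to bring the ice to 0 °C, leaving 23355 J.
To melt every bit of ice: 0.649×334000 = 216766 J.
That's not enough to melt it all — equilibrium is at 0 °C with ice remaining.
m_melted×334000 = 23355  ⇒  m_melted ≈ 0.06993 kg.

m_melted ≈ 0.0699 kg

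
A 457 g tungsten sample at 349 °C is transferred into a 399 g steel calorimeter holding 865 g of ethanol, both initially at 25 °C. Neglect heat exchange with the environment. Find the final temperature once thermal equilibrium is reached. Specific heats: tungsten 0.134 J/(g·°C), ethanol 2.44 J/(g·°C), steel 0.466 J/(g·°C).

Setting the total heat transfer to zero:
457·0.134·(T − 349) + 865·2.44·(T − 25) + 399·0.466·(T − 25) = 0
61.24(T − 349) + 2110.6(T − 25) + 185.93(T − 25) = 0
(61.24 + 2110.6 + 185.93) T = 61.24·349 + 2110.6·25 + 185.93·25
T ≈ 33.42 °C

T_f ≈ 33.4 °C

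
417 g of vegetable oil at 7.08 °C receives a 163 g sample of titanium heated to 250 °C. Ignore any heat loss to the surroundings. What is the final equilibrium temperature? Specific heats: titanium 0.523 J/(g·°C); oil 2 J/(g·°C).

T_f ≈ 29.6 °C

T_f is the heat-capacity-weighted average of the initial temperatures:
T_f = (85.25*250 + 834*7.08) / (85.25 + 834)
    = 27217 / 919.25 ≈ 29.61 °C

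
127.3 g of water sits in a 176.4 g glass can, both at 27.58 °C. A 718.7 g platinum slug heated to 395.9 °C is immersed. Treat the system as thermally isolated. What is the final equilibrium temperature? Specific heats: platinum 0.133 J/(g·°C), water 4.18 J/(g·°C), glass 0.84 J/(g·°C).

T_f ≈ 73.0 °C

Setting the total heat transfer to zero:
718.7·0.133·(T − 395.9) + 127.3·4.18·(T − 27.58) + 176.4·0.84·(T − 27.58) = 0
95.59(T − 395.9) + 532.11(T − 27.58) + 148.18(T − 27.58) = 0
775.88 T = 56605
T = 56605/775.88 ≈ 72.96 °C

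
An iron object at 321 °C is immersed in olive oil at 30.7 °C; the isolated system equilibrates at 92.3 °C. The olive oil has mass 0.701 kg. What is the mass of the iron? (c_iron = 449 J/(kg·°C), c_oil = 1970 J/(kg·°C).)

m ≈ 0.828 kg

Energy conservation, ΣQ = 0:
m·449·(92.3 − 321) + 0.701·1970·(92.3 − 30.7) = 0
-102686 m = -85068
m = -85068/-102686 ≈ 0.8284 kg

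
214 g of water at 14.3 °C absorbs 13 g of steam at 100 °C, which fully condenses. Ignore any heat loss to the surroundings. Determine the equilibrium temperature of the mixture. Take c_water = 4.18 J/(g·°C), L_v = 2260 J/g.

T_f ≈ 50.2 °C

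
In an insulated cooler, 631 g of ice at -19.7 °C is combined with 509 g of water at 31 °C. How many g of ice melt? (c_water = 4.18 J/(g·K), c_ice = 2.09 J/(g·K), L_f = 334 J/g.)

Heat available from the water dropping to 0 °C: 509·4.18·31 = 65956 J.
Of that, 631·2.09·19.7 = 25980 J goes to bring the ice to 0 °C, leaving 39976 J.
To melt every bit of ice: 631·334 = 210754 J.
Since 39976 < 210754 J, not all the ice melts; equilibrium is at 0 °C.
Mass melted = 39976/334 ≈ 119.7 g.

m_melted ≈ 120 g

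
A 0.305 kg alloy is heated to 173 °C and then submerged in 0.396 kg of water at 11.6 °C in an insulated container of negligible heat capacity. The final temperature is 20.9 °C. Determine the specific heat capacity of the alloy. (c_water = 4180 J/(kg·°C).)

m_s c (T_s − T_f) = m_water c_water (T_f − T_0):
0.305×c×(173 − 20.9) = 0.396×4180×(20.9 − 11.6)
46.39 c = 15394  ⇒  c ≈ 331.8 J/(kg·°C)

c ≈ 332 J/(kg·°C)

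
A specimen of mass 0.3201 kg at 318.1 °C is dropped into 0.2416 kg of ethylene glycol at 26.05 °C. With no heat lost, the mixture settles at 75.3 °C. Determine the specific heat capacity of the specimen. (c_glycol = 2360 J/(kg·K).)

c ≈ 361 J/(kg·K)

Conservation of energy gives ΣQ = 0:
0.3201·c·(75.3 − 318.1) + 0.2416·2360·(75.3 − 26.05) = 0
-77.72 c = -28081
c = -28081/-77.72 ≈ 361.3 J/(kg·K)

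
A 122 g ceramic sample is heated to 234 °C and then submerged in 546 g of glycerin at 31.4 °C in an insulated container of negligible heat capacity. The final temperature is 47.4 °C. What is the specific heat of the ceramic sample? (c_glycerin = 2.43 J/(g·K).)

m_s c (T_s − T_f) = m_glycerin c_glycerin (T_f − T_0):
122×c×(234 − 47.4) = 546×2.43×(47.4 − 31.4)
22765 c = 21228  ⇒  c ≈ 0.9325 J/(g·K)

c ≈ 0.932 J/(g·K)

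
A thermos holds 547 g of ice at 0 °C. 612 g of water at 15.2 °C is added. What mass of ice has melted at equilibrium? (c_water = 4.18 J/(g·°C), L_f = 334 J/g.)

m_melted ≈ 116 g

Cooling the water to 0 °C releases 612×4.18×15.2 = 38884 J.
To melt every bit of ice: 547×334 = 182698 J.
That's not enough to melt it all — equilibrium is at 0 °C with ice remaining.
m_melted×334 = 38884  ⇒  m_melted ≈ 116.4 g.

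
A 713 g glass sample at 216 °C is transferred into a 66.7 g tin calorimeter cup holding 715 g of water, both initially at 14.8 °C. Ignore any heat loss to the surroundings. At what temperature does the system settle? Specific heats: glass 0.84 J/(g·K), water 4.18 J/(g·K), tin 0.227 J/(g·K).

With ΣQ=0 the equilibrium temperature is the m·c-weighted mean:
T_f = (598.92*216 + 2988.7*14.8 + 15.14*14.8) / (598.92 + 2988.7 + 15.14)
    = 173824 / 3602.8 ≈ 48.25 °C

T_f ≈ 48.2 °C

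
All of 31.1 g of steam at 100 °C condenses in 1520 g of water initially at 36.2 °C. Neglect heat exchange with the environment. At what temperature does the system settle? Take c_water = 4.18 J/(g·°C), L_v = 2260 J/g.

T_f ≈ 48.3 °C

Net heat exchanged in the isolated system is zero:
steam→water at 100 °C releases m L_v = 31.1×2260 = 70286; condensed water 100 °C→T: 130(T − 100); water warms: 1520×4.18×(T − 36.2) = 6353.6(T − 36.2)
6483.6 T = 70286 + 13000 + 230000 = 313286
T ≈ 48.32 °C — below 100 °C, confirming all the steam condensed.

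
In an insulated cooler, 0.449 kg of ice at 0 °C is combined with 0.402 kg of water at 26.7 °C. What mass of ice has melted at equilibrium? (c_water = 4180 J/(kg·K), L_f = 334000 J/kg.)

Cooling the water to 0 °C releases 0.402×4180×26.7 = 44866 J.
To melt every bit of ice: 0.449×334000 = 149966 J.
That's not enough to melt it all — equilibrium is at 0 °C with ice remaining.
Mass melted = 44866/334000 ≈ 0.1343 kg.

m_melted ≈ 0.134 kg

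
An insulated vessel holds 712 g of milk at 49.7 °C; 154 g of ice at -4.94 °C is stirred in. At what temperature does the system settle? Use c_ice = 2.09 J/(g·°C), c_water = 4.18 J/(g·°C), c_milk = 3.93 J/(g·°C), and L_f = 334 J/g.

Sum of m c ΔT and latent-heat terms is zero:
ice -4.94→0 °C: 154×2.09×4.94 = 1590; latent heat to melt: 154×334 = 51436; warm the meltwater: 643.72 T; milk: 2798.2(T − 49.7)
3441.9 T = 139069 − 53026 = 86043
T ≈ 25.00 °C — above 0 °C, consistent with complete melting.

T_f ≈ 25.0 °C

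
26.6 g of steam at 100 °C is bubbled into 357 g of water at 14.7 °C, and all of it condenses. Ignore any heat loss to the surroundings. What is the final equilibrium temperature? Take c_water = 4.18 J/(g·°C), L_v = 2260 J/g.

T_f ≈ 58.1 °C

Conservation of energy gives ΣQ = 0:
latent heat released on condensation: 26.6×2260 = 60116
  condensed water 100 °C→T: 111.19(T − 100)
  water warms: 357×4.18×(T − 14.7) = 1492.3(T − 14.7)
1603.4 T = 60116 + 11119 + 21936 = 93171
T ≈ 58.11 °C, under the boiling point, so the assumption holds.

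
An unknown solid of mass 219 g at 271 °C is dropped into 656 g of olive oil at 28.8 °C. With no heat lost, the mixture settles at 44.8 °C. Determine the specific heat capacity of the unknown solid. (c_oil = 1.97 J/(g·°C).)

c ≈ 0.417 J/(g·°C)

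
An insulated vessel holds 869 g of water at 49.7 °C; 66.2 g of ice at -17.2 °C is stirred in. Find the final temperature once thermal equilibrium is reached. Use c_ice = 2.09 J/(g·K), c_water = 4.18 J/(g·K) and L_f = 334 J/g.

T_f ≈ 39.9 °C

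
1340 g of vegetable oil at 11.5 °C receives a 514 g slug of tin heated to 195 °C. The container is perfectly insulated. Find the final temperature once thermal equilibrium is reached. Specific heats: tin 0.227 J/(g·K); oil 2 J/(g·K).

T_f ≈ 19.2 °C

Heat lost by the tin equals heat gained by the oil:
514×0.227×(195 − T) = 1340×2×(T − 11.5)
116.68(195 − T) = 2680(T − 11.5)
2796.7 T = 53572  ⇒  T ≈ 19.16 °C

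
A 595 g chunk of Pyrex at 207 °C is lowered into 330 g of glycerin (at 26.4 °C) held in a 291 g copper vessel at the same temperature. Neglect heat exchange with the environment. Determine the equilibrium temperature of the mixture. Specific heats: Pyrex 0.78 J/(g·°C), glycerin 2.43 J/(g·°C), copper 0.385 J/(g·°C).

T_f ≈ 87.2 °C

Energy conservation, ΣQ = 0:
595·0.78·(T − 207) + 330·2.43·(T − 26.4) + 291·0.385·(T − 26.4) = 0
(464.1 + 801.9 + 112.03) T = 464.1·207 + 801.9·26.4 + 112.03·26.4
T = 120197/1378 ≈ 87.22 °C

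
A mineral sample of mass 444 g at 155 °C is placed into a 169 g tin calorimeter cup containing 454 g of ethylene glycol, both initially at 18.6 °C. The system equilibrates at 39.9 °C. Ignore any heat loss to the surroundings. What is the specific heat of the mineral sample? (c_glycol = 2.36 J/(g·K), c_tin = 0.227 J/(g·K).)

c ≈ 0.463 J/(g·K)

Let T be the final temperature. ΣQ_i = 0:
444·c·(39.9 − 155) + 454·2.36·(39.9 − 18.6) + 169·0.227·(39.9 − 18.6) = 0
-51104 c = -23639
c = -23639/-51104 ≈ 0.4626 J/(g·K)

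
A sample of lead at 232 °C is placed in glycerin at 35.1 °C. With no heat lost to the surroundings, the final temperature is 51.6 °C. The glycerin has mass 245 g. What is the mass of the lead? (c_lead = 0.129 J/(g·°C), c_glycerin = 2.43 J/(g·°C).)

m ≈ 422 g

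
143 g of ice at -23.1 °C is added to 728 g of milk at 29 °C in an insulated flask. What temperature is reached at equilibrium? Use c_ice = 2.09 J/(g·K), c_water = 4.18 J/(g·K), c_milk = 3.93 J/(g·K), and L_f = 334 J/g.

Heat gained plus heat lost sum to zero:
ice -23.1→0 °C: 143·2.09·23.1 = 6903.9
  fusion: m_ice L_f = 143·334 = 47762
  warm the meltwater: 597.74 T
  milk cools: 728·3.93·(T − 29) = 2861(T − 29)
3458.8 T = 82970 − 54666 = 28304
T ≈ 8.18 °C (positive, so assuming full melt was valid).

T_f ≈ 8.2 °C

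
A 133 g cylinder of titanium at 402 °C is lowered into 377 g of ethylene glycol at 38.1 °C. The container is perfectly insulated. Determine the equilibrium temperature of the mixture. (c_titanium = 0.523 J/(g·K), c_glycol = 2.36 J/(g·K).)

T_f ≈ 64.5 °C

Heat lost by the titanium equals heat gained by the glycol:
133·0.523·(402 − T) = 377·2.36·(T − 38.1)
69.56(402 − T) = 889.72(T − 38.1)
959.28 T = 61861  ⇒  T ≈ 64.49 °C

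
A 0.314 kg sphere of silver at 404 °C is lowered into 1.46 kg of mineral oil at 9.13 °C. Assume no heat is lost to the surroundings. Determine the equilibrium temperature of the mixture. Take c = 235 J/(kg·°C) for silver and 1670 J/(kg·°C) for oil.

T_f ≈ 20.7 °C

Heat lost by the silver equals heat gained by the oil:
0.314*235*(404 − T) = 1.46*1670*(T − 9.13)
73.79(404 − T) = 2438.2(T − 9.13)
2512 T = 52072  ⇒  T ≈ 20.73 °C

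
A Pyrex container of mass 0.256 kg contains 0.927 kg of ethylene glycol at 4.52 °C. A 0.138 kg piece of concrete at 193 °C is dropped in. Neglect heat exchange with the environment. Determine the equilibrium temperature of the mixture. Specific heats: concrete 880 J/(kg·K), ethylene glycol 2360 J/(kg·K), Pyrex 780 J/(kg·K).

With ΣQ=0 the equilibrium temperature is the m·c-weighted mean:
T_f = (121.44·193 + 2187.7·4.52 + 199.68·4.52) / (121.44 + 2187.7 + 199.68)
    = 34229 / 2508.8 ≈ 13.64 °C

T_f ≈ 13.6 °C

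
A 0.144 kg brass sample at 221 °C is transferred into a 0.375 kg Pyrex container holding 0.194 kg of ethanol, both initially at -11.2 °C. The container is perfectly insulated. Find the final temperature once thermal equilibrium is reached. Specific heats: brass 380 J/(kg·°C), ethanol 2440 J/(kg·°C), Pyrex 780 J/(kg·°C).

T_f ≈ 4.3 °C

Setting the total heat transfer to zero:
0.144×380×(T − 221) + 0.194×2440×(T − (-11.2)) + 0.375×780×(T − (-11.2)) = 0
820.58 T = 3515.5
T = 3515.5 / 820.58 = 4.28 °C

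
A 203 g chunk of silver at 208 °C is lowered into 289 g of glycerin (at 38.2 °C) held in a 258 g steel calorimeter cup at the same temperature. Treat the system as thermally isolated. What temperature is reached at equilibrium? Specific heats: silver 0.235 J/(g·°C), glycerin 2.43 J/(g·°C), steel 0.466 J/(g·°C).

T_f ≈ 47.5 °C

Taking heat into each body as positive, Σ m c ΔT = 0:
203·0.235·(T − 208) + 289·2.43·(T − 38.2) + 258·0.466·(T − 38.2) = 0
47.7(T − 208) + 702.27(T − 38.2) + 120.23(T − 38.2) = 0
870.2 T = 41342
T = 41342/870.2 ≈ 47.51 °C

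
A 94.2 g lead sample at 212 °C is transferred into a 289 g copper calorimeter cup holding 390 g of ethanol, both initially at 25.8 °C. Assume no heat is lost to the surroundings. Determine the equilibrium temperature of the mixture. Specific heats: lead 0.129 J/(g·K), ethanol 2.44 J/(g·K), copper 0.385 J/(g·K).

T_f ≈ 27.9 °C

T_f = Σ m_i c_i T_i / Σ m_i c_i:
T_f = (12.15×212 + 951.6×25.8 + 111.27×25.8) / (12.15 + 951.6 + 111.27)
    = 29998 / 1075 ≈ 27.90 °C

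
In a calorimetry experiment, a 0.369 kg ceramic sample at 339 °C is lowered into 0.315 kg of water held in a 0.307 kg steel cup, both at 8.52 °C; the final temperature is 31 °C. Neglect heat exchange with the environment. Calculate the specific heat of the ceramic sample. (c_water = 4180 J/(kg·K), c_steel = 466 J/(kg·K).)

Conservation of energy gives ΣQ = 0:
0.369·c·(31 − 339) + 0.315·4180·(31 − 8.52) + 0.307·466·(31 − 8.52) = 0
-113.65 c = -32815
c = -32815/-113.65 ≈ 288.7 J/(kg·K)

c ≈ 289 J/(kg·K)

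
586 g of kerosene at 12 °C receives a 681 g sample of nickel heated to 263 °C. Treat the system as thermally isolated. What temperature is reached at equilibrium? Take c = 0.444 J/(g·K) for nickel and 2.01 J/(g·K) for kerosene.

Conservation of energy gives ΣQ = 0:
681×0.444×(T − 263) + 586×2.01×(T − 12) = 0
302.36(T − 263) + 1177.9(T − 12) = 0
(302.36 + 1177.9) T = 302.36×263 + 1177.9×12
T = 93656/1480.2 ≈ 63.27 °C

T_f ≈ 63.3 °C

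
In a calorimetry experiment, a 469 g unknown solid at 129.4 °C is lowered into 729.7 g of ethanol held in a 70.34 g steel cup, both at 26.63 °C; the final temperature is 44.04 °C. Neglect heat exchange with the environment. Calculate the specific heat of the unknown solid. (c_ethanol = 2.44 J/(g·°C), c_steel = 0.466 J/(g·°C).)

c ≈ 0.789 J/(g·°C)

Net heat exchanged in the isolated system is zero:
469×c×(44.04 − 129.4) + 729.7×2.44×(44.04 − 26.63) + 70.34×0.466×(44.04 − 26.63) = 0
-40034 c = -31569
c = -31569/-40034 ≈ 0.7885 J/(g·°C)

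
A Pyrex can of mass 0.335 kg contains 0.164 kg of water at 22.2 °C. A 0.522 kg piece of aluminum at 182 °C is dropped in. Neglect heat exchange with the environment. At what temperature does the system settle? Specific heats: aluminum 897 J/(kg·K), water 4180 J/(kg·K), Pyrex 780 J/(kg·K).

T_f ≈ 75.1 °C

Heat gained plus heat lost sum to zero:
0.522·897·(T − 182) + 0.164·4180·(T − 22.2) + 0.335·780·(T − 22.2) = 0
468.23(T − 182) + 685.52(T − 22.2) + 261.3(T − 22.2) = 0
(468.23 + 685.52 + 261.3) T = 468.23·182 + 685.52·22.2 + 261.3·22.2
T = 106238/1415.1 ≈ 75.08 °C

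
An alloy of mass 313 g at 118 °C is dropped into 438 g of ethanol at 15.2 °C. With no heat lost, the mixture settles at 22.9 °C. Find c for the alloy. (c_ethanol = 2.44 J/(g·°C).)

Heat lost by the alloy = heat gained by the ethanol:
313·c·(118 − 22.9) = 438·2.44·(22.9 − 15.2)
29766 c = 8229.1  ⇒  c ≈ 0.2765 J/(g·°C)

c ≈ 0.276 J/(g·°C)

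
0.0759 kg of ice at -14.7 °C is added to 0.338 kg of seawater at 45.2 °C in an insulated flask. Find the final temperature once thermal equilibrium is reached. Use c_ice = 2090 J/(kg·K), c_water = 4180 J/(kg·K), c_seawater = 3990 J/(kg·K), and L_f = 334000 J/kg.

Net heat exchanged in the isolated system is zero:
warm ice to 0 °C: 0.0759×2090×(0 − (-14.7)) = 2331.9; latent heat to melt: 0.0759×334000 = 25351; warm the meltwater: 317.26 T; seawater: 1348.6(T − 45.2)
1665.9 T = 60958 − 27682 = 33275
T ≈ 19.97 °C. Since T > 0 °C, the all-ice-melts assumption holds.

T_f ≈ 20.0 °C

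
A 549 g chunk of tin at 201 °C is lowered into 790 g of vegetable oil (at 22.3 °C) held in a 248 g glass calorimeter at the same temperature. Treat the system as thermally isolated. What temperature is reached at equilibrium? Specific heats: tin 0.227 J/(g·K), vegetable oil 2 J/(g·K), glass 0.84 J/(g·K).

Let T be the final temperature. ΣQ_i = 0:
549·0.227·(T − 201) + 790·2·(T − 22.3) + 248·0.84·(T − 22.3) = 0
124.62(T − 201) + 1580(T − 22.3) + 208.32(T − 22.3) = 0
1912.9 T = 64929
T ≈ 33.94 °C

T_f ≈ 33.9 °C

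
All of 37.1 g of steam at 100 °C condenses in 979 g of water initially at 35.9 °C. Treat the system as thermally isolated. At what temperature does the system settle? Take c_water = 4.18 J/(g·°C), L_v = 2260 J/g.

T_f ≈ 58.0 °C

Let T be the final temperature. ΣQ_i = 0:
steam→water at 100 °C releases m L_v = 37.1×2260 = 83846; condensed water 100 °C→T: 155.08(T − 100); water warms: 979×4.18×(T − 35.9) = 4092.2(T − 35.9)
4247.3 T = 83846 + 15508 + 146911 = 246264
T ≈ 57.98 °C — below 100 °C, confirming all the steam condensed.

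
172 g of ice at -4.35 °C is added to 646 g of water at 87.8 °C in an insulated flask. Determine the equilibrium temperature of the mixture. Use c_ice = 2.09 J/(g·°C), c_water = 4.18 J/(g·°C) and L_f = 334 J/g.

T_f ≈ 52.1 °C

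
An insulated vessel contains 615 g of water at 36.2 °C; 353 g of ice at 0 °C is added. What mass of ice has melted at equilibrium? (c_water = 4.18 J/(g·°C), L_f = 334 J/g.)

m_melted ≈ 279 g

Heat available from the water dropping to 0 °C: 615×4.18×36.2 = 93059 J.
Fully melting the ice requires m_ice L_f = 353×334 = 117902 J.
That's not enough to melt it all — equilibrium is at 0 °C with ice remaining.
m_melt = 93059 / L_f = 278.6 g.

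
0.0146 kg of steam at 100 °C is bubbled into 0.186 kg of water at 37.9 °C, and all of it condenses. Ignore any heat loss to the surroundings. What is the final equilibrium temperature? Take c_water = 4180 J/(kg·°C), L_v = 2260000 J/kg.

Heat gained plus heat lost sum to zero:
latent heat released on condensation: 0.0146·2260000 = 32996; condensate cools 100→T: 0.0146·4180·(T − 100) = 61.03(T − 100); water warms: 0.186·4180·(T − 37.9) = 777.48(T − 37.9)
838.51 T = 32996 + 6102.8 + 29466 = 68565
T ≈ 81.77 °C — below 100 °C, confirming all the steam condensed.

T_f ≈ 81.8 °C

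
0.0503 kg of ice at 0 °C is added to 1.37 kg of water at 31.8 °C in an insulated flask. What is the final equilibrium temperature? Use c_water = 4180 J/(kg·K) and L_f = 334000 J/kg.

Conservation of energy gives ΣQ = 0:
fusion: m_ice L_f = 0.0503·334000 = 16800
  warm the meltwater: 210.25 T
  water cools: 1.37·4180·(T − 31.8) = 5726.6(T − 31.8)
5936.9 T = 182106 − 16800 = 165306
T ≈ 27.84 °C. Since T > 0 °C, the all-ice-melts assumption holds.

T_f ≈ 27.8 °C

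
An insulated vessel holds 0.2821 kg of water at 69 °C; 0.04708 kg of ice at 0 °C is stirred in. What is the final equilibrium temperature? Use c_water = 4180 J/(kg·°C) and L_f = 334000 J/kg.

Setting the total heat transfer to zero:
fusion: m_ice L_f = 0.04708×334000 = 15725; meltwater 0→T: 0.04708×4180×T = 196.79 T; water: 1179.2(T − 69)
1376 T = 81363 − 15725 = 65639
T ≈ 47.70 °C (positive, so assuming full melt was valid).

T_f ≈ 47.7 °C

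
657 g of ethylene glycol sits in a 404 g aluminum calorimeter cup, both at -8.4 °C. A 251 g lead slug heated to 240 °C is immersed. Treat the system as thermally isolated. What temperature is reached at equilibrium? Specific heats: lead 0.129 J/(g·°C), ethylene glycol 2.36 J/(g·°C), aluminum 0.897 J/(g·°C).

T_f ≈ -4.3 °C

With ΣQ=0 the equilibrium temperature is the m·c-weighted mean:
T_f = (32.38·240 + 1550.5·(-8.4) + 362.39·(-8.4)) / (32.38 + 1550.5 + 362.39)
    = -8297.5 / 1945.3 ≈ -4.27 °C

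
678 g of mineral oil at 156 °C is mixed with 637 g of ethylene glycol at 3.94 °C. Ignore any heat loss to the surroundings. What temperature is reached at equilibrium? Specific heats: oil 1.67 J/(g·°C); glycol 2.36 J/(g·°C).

T_f ≈ 69.3 °C

With ΣQ=0 the equilibrium temperature is the m·c-weighted mean:
T_f = (1132.3*156 + 1503.3*3.94) / (1132.3 + 1503.3)
    = 182556 / 2635.6 ≈ 69.27 °C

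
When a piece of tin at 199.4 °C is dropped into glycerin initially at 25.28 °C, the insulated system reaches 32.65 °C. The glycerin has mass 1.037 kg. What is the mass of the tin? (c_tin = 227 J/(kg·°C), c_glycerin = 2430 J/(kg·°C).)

Heat gained plus heat lost sum to zero:
m×227×(32.65 − 199.4) + 1.037×2430×(32.65 − 25.28) = 0
-37852 m = -18572
m = -18572/-37852 ≈ 0.4906 kg

m ≈ 0.491 kg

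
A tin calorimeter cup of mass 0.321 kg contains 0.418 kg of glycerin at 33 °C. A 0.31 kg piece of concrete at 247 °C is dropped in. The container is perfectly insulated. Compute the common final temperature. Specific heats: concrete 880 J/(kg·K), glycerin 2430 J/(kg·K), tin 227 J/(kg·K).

T_f ≈ 75.9 °C

Let T be the final temperature. ΣQ_i = 0:
0.31*880*(T − 247) + 0.418*2430*(T − 33) + 0.321*227*(T − 33) = 0
272.8(T − 247) + 1015.7(T − 33) + 72.87(T − 33) = 0
1361.4 T = 103306
T = 103306 / 1361.4 = 75.9 °C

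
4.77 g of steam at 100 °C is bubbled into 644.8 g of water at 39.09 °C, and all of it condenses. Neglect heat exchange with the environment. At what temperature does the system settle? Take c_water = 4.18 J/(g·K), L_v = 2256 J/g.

Conservation of energy gives ΣQ = 0:
latent heat released on condensation: 4.77×2256 = 10761; condensed water 100 °C→T: 19.94(T − 100); original water: 2695.3(T − 39.09)
2715.2 T = 10761 + 1993.9 + 105358 = 118113
T ≈ 43.50 °C (< 100 °C, so full condensation is consistent).

T_f ≈ 43.5 °C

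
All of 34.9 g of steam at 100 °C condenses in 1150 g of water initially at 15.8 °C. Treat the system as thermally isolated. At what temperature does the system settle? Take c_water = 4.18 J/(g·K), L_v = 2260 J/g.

T_f ≈ 34.2 °C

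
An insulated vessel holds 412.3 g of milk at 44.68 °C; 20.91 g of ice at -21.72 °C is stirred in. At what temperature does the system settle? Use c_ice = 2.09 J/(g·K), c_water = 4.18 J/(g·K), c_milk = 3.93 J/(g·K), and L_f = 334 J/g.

T_f ≈ 37.7 °C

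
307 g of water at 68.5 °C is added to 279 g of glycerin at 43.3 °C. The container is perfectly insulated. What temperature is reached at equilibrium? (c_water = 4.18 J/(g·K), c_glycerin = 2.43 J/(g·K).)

T_f ≈ 59.8 °C

Heat lost by the water equals heat gained by the glycerin:
307·4.18·(68.5 − T) = 279·2.43·(T − 43.3)
1283.3(68.5 − T) = 677.97(T − 43.3)
1961.2 T = 117259  ⇒  T ≈ 59.79 °C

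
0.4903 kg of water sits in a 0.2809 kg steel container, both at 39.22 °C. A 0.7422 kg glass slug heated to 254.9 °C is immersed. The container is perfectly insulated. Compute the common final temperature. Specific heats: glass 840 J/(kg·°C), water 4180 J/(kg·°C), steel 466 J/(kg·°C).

T_f ≈ 87.2 °C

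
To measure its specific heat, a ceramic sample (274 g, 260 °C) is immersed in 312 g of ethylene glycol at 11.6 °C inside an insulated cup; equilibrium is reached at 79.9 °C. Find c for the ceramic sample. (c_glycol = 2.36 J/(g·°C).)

c ≈ 1.02 J/(g·°C)

Energy conservation, ΣQ = 0:
274·c·(79.9 − 260) + 312·2.36·(79.9 − 11.6) = 0
-49347 c = -50291
c = -50291/-49347 ≈ 1.019 J/(g·°C)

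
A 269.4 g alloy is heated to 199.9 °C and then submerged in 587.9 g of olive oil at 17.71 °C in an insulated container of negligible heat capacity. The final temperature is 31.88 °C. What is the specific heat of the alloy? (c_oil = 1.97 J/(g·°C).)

c ≈ 0.363 J/(g·°C)

Taking heat into each body as positive, Σ m c ΔT = 0:
269.4·c·(31.88 − 199.9) + 587.9·1.97·(31.88 − 17.71) = 0
-45265 c = -16411
c = -16411/-45265 ≈ 0.3626 J/(g·°C)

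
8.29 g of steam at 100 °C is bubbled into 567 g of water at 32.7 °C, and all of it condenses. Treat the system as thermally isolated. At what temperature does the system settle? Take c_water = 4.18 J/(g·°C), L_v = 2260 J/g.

T_f ≈ 41.5 °C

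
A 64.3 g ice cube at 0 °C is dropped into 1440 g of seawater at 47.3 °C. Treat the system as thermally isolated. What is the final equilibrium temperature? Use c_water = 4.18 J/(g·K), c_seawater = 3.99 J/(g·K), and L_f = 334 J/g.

Setting the total heat transfer to zero:
melt ice: 64.3·334 = 21476
  warm the meltwater: 268.77 T
  seawater: 5745.6(T − 47.3)
6014.4 T = 271767 − 21476 = 250291
T ≈ 41.62 °C. Since T > 0 °C, the all-ice-melts assumption holds.

T_f ≈ 41.6 °C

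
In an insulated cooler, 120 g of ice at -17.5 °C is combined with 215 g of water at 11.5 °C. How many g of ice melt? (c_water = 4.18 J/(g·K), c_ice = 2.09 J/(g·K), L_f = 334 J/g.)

Water can give up m c ΔT = 215×4.18×11.5 = 10335 J before reaching 0 °C.
Warming the ice to 0 °C takes 120×2.09×17.5 = 4389 J, leaving 5946 J for melting.
Fully melting the ice requires m_ice L_f = 120×334 = 40080 J.
That's not enough to melt it all — equilibrium is at 0 °C with ice remaining.
m_melted×334 = 5946  ⇒  m_melted ≈ 17.8 g.

m_melted ≈ 17.8 g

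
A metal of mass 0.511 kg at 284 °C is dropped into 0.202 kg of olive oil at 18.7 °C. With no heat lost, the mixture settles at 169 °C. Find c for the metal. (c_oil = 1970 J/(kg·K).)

Heat lost by the metal = heat gained by the oil:
0.511·c·(284 − 169) = 0.202·1970·(169 − 18.7)
58.77 c = 59810  ⇒  c ≈ 1018 J/(kg·K)

c ≈ 1020 J/(kg·K)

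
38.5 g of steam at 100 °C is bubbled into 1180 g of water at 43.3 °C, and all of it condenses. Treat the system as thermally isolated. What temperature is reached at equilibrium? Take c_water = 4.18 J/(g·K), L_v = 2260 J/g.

T_f ≈ 62.2 °C

Taking heat into each body as positive, Σ m c ΔT = 0:
condense steam: −38.5·2260 = −87010
  condensed water 100 °C→T: 160.93(T − 100)
  water warms: 1180·4.18·(T − 43.3) = 4932.4(T − 43.3)
5093.3 T = 87010 + 16093 + 213573 = 316676
T ≈ 62.17 °C — below 100 °C, confirming all the steam condensed.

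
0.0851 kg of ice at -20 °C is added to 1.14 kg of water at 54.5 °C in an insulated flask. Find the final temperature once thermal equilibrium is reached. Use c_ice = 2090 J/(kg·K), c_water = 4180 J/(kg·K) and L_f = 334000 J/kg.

T_f ≈ 44.5 °C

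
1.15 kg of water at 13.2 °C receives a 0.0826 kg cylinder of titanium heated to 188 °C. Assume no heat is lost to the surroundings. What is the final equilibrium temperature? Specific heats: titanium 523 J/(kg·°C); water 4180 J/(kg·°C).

T_f ≈ 14.8 °C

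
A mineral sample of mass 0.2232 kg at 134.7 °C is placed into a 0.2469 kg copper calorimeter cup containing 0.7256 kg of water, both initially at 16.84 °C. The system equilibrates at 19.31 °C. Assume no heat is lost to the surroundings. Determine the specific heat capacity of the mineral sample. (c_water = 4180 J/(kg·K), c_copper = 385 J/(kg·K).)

c ≈ 300 J/(kg·K)

Heat gained plus heat lost sum to zero:
0.2232·c·(19.31 − 134.7) + 0.7256·4180·(19.31 − 16.84) + 0.2469·385·(19.31 − 16.84) = 0
-25.76 c = -7726.3
c = -7726.3/-25.76 ≈ 300 J/(kg·K)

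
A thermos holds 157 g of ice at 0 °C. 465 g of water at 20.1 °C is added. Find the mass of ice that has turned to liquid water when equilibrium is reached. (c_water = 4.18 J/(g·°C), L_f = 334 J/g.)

m_melted ≈ 117 g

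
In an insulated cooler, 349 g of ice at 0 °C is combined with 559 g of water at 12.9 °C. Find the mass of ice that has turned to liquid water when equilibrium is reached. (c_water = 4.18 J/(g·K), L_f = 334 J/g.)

Cooling the water to 0 °C releases 559×4.18×12.9 = 30142 J.
To melt every bit of ice: 349×334 = 116566 J.
That's not enough to melt it all — equilibrium is at 0 °C with ice remaining.
m_melt = 30142 / L_f = 90.25 g.

m_melted ≈ 90.2 g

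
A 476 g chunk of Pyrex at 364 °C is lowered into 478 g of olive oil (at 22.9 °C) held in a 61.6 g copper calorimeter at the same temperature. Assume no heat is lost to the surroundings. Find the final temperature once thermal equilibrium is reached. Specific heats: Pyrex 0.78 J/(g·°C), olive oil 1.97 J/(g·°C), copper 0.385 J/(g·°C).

T_f ≈ 117.6 °C

T_f = Σ m_i c_i T_i / Σ m_i c_i:
T_f = (371.28*364 + 941.66*22.9 + 23.72*22.9) / (371.28 + 941.66 + 23.72)
    = 157253 / 1336.7 ≈ 117.65 °C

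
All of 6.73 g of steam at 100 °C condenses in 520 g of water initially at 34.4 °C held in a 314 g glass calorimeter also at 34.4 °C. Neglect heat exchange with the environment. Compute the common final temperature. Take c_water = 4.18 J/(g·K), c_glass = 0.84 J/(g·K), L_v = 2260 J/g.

T_f ≈ 41.3 °C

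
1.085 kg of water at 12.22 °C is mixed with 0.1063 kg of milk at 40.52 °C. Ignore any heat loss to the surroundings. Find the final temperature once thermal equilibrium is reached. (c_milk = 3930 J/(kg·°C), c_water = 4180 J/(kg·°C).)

T_f ≈ 14.6 °C

Let T be the final temperature. ΣQ_i = 0:
0.1063×3930×(T − 40.52) + 1.085×4180×(T − 12.22) = 0
417.76(T − 40.52) + 4535.3(T − 12.22) = 0
4953.1 T = 72349
T = 72349 / 4953.1 = 14.6 °C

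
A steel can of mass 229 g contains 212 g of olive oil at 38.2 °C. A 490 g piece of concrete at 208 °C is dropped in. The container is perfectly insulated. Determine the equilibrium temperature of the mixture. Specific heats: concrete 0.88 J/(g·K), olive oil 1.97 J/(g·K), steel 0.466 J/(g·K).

Taking heat into each body as positive, Σ m c ΔT = 0:
490·0.88·(T − 208) + 212·1.97·(T − 38.2) + 229·0.466·(T − 38.2) = 0
431.2(T − 208) + 417.64(T − 38.2) + 106.71(T − 38.2) = 0
(431.2 + 417.64 + 106.71) T = 431.2·208 + 417.64·38.2 + 106.71·38.2
T ≈ 114.82 °C

T_f ≈ 114.8 °C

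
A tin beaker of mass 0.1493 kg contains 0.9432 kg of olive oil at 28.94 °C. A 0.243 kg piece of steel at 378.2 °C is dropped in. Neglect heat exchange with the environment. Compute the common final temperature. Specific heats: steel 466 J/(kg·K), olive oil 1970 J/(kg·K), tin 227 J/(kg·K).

T_f ≈ 48.7 °C

Heat gained plus heat lost sum to zero:
0.243·466·(T − 378.2) + 0.9432·1970·(T − 28.94) + 0.1493·227·(T − 28.94) = 0
113.24(T − 378.2) + 1858.1(T − 28.94) + 33.89(T − 28.94) = 0
(113.24 + 1858.1 + 33.89) T = 113.24·378.2 + 1858.1·28.94 + 33.89·28.94
T = 97581 / 2005.2 = 48.7 °C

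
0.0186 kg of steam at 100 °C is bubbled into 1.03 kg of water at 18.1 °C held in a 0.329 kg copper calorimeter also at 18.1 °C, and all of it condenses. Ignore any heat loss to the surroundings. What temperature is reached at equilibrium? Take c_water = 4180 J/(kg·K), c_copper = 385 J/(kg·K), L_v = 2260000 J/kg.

Energy conservation, ΣQ = 0:
latent heat released on condensation: 0.0186·2260000 = 42036; condensate cools 100→T: 0.0186·4180·(T − 100) = 77.75(T − 100); original water: 4305.4(T − 18.1); copper cup: 0.329·385·(T − 18.1) = 126.67(T − 18.1)
4509.8 T = 42036 + 7774.8 + 80220 = 130031
T ≈ 28.83 °C — below 100 °C, confirming all the steam condensed.

T_f ≈ 28.8 °C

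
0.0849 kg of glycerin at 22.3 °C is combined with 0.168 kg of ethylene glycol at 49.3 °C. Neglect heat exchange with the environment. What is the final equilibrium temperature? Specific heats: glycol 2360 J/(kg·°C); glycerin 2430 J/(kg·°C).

T_f ≈ 40.1 °C

Conservation of energy gives ΣQ = 0:
0.168×2360×(T − 49.3) + 0.0849×2430×(T − 22.3) = 0
(396.48 + 206.31) T = 396.48×49.3 + 206.31×22.3
T = 24147 / 602.79 = 40.1 °C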